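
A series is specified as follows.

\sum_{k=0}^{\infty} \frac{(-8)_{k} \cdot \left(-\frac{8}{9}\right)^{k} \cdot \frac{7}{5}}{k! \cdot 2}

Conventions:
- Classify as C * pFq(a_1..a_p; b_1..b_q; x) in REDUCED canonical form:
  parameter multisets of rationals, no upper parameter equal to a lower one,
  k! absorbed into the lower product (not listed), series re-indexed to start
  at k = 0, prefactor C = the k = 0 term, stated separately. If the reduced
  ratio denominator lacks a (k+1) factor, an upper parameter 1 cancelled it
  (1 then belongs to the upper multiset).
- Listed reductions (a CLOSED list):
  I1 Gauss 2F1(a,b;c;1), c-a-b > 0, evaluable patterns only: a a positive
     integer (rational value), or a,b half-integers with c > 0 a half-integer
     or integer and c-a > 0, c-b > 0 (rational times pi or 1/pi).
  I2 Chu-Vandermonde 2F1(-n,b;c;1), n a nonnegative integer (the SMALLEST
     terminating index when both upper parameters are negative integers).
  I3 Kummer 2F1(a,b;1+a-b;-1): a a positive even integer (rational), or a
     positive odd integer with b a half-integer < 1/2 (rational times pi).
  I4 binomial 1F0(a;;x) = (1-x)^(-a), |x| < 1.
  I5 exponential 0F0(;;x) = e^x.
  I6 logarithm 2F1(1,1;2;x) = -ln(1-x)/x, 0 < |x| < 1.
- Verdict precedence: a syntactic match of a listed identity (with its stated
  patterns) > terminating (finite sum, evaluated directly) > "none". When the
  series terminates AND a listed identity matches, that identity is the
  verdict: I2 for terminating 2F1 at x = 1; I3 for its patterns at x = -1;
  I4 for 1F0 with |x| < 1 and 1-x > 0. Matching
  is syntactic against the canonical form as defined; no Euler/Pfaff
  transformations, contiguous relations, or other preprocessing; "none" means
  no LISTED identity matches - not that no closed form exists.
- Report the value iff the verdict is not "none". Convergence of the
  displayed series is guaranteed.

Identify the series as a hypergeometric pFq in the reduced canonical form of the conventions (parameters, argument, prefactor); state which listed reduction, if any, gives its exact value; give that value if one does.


This is \frac{7}{10} * 1F0(-8; -; -\frac{8}{9}) in reduced canonical form. Verdict: the binomial series (I4) matches (the 1F0 binomial series: exponent 8, x = -\frac{8}{9}). Value: \frac{48830302087}{430467210}.

Key observation: x = -\frac{8}{9} and the constant factors (C = 7/10) combine into one prefactor.
Adjacent-term ratio: r(k) = -\frac{8}{9} * (k-8) / [(k+1)] ; factor over Q: parameters, x = -\frac{8}{9}, and C = \frac{7}{10}.


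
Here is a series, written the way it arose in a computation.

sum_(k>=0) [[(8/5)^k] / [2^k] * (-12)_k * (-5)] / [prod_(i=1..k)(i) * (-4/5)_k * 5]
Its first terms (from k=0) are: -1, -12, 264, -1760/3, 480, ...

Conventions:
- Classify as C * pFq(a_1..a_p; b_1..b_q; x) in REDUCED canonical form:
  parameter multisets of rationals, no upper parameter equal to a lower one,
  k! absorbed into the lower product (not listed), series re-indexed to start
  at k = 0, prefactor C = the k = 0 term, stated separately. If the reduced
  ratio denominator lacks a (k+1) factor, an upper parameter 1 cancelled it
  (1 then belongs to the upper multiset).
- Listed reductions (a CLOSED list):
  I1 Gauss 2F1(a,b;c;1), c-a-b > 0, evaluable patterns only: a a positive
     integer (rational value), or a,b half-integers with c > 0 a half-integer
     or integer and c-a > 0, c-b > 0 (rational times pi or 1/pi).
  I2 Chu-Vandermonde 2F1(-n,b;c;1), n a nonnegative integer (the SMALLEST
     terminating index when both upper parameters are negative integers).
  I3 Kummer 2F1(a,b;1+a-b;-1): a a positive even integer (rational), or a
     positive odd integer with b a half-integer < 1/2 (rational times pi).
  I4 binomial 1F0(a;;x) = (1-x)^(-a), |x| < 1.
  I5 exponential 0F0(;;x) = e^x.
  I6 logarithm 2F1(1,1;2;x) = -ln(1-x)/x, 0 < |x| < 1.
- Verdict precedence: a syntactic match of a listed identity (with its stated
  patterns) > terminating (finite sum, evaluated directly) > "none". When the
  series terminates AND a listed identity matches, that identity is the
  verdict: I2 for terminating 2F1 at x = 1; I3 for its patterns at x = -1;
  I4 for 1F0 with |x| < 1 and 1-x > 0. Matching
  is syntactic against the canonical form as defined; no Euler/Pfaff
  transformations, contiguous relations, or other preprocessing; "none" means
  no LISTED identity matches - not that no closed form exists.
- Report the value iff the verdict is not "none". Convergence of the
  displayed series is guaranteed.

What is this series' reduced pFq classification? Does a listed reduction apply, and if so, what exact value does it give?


Classification (C = -1): 1F1 with upper {-12}, lower {-4/5}, argument x = 4/5. Verdict: terminating - the sum ends at index 12 because -12 is a negative integer; exact evaluation follows. Exact value: -1232321782423/120882284523.

Structural cue: from the first term -1: the product of the first k integers (C = -1, x = 4/5) is k!.
Consecutive-term ratio: r(k) = (4/5) * (k-12) / [(k-4/5) (k+1)] - rational in k. x = (4/5); t_0 = -1; negate the roots.


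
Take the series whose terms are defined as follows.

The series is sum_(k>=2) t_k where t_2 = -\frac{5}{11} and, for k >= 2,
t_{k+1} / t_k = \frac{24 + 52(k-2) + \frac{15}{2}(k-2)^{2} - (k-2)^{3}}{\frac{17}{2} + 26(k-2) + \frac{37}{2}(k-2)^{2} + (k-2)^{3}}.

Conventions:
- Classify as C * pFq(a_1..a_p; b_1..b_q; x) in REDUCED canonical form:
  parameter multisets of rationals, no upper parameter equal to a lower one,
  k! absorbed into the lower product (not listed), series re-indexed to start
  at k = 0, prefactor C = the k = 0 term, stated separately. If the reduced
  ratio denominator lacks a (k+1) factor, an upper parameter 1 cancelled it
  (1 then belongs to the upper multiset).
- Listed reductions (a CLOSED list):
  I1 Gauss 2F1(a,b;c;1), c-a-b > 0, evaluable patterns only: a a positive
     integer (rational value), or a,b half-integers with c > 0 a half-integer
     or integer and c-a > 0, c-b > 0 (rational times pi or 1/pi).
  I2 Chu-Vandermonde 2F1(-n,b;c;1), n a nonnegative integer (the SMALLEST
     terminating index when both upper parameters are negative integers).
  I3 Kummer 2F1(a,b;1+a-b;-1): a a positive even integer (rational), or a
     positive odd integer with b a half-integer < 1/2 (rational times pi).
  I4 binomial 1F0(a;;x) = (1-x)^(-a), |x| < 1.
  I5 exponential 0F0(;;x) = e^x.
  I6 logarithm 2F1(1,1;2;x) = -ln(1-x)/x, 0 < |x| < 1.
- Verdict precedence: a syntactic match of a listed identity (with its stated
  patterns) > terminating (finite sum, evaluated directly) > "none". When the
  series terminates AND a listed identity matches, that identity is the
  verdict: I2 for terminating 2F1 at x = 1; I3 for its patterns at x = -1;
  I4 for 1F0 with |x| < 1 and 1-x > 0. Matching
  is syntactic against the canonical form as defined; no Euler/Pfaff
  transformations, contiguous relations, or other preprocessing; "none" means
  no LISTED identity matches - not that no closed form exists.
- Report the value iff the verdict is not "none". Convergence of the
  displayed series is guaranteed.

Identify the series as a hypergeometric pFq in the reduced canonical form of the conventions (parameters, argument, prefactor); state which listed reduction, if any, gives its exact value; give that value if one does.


With C = -\frac{5}{11}: the canonical form is 2F1(-12, 4; 17; -1). Verdict at x = -1: Kummer (I3) matches (x = -1; c = 17 equals 1+a-b for upper {-12, 4}: listed pattern). Value: -\frac{100}{11}.

First insight: from the first term -\frac{5}{11}: roots of the ratio polynomials (C = -5/11) are the negated parameters.
Ratio: r(k) = -1 * (k-12) (k+4) / [(k+17) (k+1)] - rational in k, leading ratio -1; with t_0 = -\frac{5}{11}, classification follows.


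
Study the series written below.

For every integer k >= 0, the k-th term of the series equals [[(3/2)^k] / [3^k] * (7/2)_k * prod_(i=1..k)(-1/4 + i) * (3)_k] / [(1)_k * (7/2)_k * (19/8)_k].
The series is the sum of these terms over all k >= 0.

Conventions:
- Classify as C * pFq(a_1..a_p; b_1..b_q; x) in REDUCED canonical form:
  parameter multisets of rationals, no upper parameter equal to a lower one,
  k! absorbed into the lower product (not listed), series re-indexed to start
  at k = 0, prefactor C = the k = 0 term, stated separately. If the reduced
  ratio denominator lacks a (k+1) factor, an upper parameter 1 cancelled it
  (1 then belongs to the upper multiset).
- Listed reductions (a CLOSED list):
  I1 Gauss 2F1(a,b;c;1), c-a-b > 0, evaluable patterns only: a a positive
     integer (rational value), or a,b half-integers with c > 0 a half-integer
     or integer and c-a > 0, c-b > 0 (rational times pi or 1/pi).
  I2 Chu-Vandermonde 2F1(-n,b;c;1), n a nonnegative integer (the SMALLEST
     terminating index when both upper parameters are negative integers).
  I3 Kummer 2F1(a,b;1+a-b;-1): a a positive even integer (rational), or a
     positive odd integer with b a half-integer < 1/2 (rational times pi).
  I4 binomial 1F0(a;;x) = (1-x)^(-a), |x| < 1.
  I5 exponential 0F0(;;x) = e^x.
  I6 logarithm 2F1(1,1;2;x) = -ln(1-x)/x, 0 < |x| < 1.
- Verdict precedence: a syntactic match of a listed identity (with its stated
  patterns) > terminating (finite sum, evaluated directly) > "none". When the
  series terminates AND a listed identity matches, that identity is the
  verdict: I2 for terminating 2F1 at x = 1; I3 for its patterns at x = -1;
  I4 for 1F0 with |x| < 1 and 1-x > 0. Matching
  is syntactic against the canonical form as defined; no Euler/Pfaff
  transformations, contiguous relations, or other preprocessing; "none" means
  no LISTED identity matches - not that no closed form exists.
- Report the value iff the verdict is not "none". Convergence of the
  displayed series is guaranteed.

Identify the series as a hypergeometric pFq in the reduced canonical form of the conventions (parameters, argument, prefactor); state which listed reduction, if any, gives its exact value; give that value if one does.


Prefactor 1, argument 1/2: 2F1 with upper {3/4, 3} over lower {19/8}. Verdict: none. No listed pattern accepts 2F1(3/4, 3; 19/8; 1/2).

Structural cue: x = (1/2) and the two k-th powers (C = 1, x = 1/2) combine into one argument.
Term ratio: r(k) = (1/2) * (k+3/4) (k+3) / [(k+19/8) (k+1)] - poly over poly, x = (1/2) from leading terms; C = 1 at k = 0.


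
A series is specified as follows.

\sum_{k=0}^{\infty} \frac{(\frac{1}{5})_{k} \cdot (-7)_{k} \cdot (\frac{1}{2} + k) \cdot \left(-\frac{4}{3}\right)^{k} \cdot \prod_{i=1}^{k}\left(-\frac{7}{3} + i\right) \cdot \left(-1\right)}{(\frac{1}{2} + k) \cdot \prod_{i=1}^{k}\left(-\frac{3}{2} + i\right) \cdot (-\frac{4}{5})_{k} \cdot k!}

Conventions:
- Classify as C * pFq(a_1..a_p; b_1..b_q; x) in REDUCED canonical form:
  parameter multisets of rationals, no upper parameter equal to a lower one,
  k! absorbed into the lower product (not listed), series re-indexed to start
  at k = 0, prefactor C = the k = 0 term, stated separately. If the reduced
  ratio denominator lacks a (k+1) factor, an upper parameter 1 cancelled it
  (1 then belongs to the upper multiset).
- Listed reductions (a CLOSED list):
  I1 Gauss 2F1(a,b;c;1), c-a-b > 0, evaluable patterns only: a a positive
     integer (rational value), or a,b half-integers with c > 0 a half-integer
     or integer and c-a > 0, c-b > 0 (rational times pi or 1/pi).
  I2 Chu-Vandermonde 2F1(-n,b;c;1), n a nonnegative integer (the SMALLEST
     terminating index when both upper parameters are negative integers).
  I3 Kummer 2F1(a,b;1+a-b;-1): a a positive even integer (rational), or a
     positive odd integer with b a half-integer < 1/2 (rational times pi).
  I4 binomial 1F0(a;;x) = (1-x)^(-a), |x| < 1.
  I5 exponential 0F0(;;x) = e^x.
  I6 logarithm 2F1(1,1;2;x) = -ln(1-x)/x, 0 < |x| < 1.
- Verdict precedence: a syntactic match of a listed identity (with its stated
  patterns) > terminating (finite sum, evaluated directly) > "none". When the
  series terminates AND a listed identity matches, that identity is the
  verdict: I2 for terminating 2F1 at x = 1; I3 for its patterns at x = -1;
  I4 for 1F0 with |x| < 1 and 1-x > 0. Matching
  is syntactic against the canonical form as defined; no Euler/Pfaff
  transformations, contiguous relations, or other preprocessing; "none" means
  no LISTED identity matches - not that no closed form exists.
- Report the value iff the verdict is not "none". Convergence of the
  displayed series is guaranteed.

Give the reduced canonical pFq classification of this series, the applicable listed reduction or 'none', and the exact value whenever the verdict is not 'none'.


x = -\frac{4}{3} here; the reduced form reads 3F2, upper {-7, -\frac{4}{3}, \frac{1}{5}}, lower {-\frac{4}{5}, -\frac{1}{2}}, C = -1. Verdict: terminating - the sum ends at index 7 because -7 is a negative integer; exact evaluation follows. Its exact value is -\frac{102515906779}{129140163}.

First insight: t_0 being -1, the running product (C = -1, x = -4/3) telescopes to a rising factorial.
Ratio: r(k) = -\frac{4}{3} * (k-7) (k-\frac{4}{3}) (k+\frac{1}{5}) / [(k-\frac{4}{5}) (k-\frac{1}{2}) (k+1)] - rational in k. x = -\frac{4}{3}; t_0 = -1; negate the roots.


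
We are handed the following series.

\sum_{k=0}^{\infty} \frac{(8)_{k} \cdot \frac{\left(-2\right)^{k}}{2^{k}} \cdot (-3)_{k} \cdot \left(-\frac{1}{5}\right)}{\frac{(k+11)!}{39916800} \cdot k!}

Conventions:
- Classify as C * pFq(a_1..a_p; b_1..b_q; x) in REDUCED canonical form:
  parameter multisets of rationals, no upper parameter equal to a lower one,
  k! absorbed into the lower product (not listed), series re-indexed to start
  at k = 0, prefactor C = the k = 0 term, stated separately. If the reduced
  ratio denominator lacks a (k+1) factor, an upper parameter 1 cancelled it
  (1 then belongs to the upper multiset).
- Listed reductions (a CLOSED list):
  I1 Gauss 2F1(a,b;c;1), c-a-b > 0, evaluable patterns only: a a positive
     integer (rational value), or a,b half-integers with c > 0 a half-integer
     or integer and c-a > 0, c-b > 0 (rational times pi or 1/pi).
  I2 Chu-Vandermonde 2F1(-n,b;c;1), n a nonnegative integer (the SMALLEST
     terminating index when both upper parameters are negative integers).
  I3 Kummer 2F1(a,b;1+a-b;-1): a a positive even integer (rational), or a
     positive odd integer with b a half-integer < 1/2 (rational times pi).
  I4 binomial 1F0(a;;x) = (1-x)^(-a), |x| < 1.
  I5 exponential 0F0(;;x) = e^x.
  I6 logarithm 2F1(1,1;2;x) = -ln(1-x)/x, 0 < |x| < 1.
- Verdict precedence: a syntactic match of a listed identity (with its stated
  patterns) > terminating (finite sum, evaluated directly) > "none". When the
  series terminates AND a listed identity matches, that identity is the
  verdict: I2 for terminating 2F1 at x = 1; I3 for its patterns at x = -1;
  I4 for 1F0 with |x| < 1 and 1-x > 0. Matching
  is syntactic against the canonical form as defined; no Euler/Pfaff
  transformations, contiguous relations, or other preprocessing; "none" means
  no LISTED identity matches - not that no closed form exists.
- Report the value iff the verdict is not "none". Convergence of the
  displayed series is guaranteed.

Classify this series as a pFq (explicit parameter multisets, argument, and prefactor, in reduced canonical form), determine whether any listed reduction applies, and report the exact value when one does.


Canonical form: C = -\frac{1}{5} times 2F1 with upper {-3, 8}, lower {12}, x = -1. Verdict at x = -1: Kummer (I3) matches (x = -1; c = 12 equals 1+a-b for upper {-3, 8}: listed pattern). Exact value: -\frac{33}{35}.

Structural cue: t_0 = -\frac{1}{5} here, and the two k-th powers (prefactor -1/5) combine into one argument.
Step ratio: r(k) = -1 * (k-3) (k+8) / [(k+12) (k+1)] - rational in k, leading ratio -1; with t_0 = -\frac{1}{5}, classification follows.


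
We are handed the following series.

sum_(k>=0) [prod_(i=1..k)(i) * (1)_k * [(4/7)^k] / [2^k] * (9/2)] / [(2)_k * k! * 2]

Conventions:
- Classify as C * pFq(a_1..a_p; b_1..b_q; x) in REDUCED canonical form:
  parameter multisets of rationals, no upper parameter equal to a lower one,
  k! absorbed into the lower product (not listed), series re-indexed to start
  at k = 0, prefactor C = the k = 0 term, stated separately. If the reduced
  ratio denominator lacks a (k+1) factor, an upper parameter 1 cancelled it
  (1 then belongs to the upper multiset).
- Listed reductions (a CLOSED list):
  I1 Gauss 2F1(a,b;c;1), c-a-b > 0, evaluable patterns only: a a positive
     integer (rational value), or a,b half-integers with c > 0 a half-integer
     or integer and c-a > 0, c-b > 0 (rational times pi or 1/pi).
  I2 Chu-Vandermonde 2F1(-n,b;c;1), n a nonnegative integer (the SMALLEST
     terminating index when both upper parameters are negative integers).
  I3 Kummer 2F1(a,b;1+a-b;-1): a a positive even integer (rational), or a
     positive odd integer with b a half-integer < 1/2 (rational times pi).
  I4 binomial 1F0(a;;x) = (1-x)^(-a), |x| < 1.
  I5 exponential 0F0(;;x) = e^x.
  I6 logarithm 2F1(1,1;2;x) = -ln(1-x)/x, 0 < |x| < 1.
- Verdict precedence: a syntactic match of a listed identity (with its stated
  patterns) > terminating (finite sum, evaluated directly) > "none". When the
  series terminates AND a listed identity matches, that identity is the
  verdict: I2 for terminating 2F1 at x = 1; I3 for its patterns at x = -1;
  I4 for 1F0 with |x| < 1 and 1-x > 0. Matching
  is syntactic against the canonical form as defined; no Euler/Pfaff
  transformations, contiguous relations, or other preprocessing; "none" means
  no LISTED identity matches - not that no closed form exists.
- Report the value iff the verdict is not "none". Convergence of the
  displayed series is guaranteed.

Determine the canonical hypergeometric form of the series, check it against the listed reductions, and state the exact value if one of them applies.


First insight: t_0 = 9/4 here, and the two k-th powers (C = 9/4) combine into one argument.
Term ratio: r(k) = (2/7) * (k+1) (k+1) / [(k+2) (k+1)] - rational; roots negated = parameters, x = (2/7), C = 9/4.

Canonical form: C = 9/4 times 2F1 with upper {1, 1}, lower {2}, x = 2/7. Verdict: the logarithmic series (I6) matches (the logarithm: parameters (1,1;2), x = 2/7). Value: (-63/8) * ln(5/7).


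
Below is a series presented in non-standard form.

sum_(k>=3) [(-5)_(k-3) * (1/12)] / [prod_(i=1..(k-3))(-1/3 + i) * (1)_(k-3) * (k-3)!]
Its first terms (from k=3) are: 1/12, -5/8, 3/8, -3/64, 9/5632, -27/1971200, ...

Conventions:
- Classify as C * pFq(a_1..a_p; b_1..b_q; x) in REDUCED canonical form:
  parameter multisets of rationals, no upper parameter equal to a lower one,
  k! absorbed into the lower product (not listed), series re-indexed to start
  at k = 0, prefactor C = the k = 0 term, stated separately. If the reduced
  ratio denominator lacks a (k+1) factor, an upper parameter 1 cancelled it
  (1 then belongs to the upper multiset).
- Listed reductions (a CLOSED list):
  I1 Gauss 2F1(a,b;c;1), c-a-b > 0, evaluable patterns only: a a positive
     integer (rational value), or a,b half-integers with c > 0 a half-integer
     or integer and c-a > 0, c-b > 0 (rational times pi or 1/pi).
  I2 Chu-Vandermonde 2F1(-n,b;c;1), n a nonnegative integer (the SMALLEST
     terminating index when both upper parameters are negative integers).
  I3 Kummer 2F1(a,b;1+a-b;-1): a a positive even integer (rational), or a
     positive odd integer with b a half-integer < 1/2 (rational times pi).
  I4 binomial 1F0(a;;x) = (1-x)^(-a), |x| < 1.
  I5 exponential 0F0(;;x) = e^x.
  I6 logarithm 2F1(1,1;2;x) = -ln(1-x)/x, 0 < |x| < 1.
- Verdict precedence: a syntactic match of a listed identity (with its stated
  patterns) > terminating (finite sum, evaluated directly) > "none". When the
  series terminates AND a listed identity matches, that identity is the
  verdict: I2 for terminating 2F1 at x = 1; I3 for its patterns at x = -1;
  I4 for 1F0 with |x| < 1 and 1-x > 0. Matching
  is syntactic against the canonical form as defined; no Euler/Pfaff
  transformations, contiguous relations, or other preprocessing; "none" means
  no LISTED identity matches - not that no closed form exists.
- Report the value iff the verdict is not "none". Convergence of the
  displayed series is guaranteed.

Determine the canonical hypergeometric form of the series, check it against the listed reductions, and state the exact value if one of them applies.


Key observation: t_0 = 1/12 here, and the lower running product (C = 1/12, x = 1) is a rising factorial.
Step ratio: r(k) = 1 * (k-5) / [(k+2/3) (k+1) (k+1)] ; factor over Q: parameters, x = 1, and C = 1/12.

The series (x = 1) is 1F2: upper {-5}, lower {2/3, 1}, prefactor 1/12. Verdict: terminating - upper parameter -5 makes this a finite sum (last index 5), evaluated exactly. Its exact value is -1253431/5913600.


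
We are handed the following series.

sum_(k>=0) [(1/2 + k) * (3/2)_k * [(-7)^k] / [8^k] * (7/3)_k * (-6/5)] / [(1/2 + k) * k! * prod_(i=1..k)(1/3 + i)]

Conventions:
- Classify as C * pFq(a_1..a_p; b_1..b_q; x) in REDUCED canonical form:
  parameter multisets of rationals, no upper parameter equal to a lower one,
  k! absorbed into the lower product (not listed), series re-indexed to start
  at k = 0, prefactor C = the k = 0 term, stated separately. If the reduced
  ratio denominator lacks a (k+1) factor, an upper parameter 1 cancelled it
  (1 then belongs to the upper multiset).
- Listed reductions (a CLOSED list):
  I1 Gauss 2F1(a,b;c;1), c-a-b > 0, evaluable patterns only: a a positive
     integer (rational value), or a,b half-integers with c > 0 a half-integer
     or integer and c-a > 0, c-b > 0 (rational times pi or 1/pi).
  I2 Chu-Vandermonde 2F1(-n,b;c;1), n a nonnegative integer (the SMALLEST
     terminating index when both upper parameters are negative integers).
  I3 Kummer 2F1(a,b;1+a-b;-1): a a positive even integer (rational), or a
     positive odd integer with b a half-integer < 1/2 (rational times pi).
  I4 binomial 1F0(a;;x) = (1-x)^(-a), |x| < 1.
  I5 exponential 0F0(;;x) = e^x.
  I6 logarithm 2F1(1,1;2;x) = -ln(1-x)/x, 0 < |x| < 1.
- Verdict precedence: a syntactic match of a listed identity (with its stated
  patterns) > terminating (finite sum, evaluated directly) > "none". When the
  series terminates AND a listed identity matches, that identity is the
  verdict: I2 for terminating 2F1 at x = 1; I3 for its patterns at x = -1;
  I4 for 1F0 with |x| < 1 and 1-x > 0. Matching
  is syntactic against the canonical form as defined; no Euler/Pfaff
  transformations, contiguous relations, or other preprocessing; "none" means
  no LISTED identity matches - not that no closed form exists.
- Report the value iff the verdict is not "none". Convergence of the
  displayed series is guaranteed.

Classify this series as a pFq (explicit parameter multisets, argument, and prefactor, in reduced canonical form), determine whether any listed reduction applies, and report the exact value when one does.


With C = -6/5: the canonical form is 2F1(3/2, 7/3; 4/3; -7/8). Verdict: none. A 2F1 with upper {3/2, 7/3} fits none of I1-I6 at x = -7/8; the sum runs forever.

First insight: t_0 = -6/5 here, and the lower running product (C = -6/5, x = -7/8) is a rising factorial.
Adjacent-term ratio: r(k) = (-7/8) * (k+3/2) (k+7/3) / [(k+4/3) (k+1)] - rational; roots negated = parameters, x = (-7/8), C = -6/5.


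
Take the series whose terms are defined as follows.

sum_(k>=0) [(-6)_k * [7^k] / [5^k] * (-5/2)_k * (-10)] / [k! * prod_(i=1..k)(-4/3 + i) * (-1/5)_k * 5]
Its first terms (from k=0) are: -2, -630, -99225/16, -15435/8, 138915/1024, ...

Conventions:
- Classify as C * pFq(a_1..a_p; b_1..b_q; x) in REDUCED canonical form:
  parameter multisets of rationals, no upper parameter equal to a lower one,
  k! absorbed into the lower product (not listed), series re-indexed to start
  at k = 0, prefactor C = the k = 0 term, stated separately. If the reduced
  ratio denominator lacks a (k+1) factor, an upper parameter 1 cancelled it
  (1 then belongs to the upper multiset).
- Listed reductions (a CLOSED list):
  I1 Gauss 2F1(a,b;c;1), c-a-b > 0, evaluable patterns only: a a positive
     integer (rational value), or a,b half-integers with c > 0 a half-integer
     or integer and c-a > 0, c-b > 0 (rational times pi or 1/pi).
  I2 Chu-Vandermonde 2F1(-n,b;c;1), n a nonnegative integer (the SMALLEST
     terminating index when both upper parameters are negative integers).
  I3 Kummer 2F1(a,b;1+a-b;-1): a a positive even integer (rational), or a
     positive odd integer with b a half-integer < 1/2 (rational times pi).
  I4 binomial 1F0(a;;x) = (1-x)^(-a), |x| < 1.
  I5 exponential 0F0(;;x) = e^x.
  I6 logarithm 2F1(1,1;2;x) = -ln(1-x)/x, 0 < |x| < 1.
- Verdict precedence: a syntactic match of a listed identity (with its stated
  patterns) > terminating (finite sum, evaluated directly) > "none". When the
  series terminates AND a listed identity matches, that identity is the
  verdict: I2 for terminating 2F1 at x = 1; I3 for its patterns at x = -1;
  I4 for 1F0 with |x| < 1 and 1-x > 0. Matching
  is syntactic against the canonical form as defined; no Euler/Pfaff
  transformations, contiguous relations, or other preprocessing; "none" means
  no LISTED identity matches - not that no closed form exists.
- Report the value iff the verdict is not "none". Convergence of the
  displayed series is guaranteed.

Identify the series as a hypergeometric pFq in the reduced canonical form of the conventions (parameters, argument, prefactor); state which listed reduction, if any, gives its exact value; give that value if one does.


The tell: from the first term -2: the lower running product (C = -2, x = 7/5) is a rising factorial.
Term ratio: r(k) = (7/5) * (k-6) (k-5/2) / [(k-1/3) (k-1/5) (k+1)] - rational in k, leading ratio (7/5); with t_0 = -2, classification follows.

With C = -2: the canonical form is 2F2(-6, -5/2; -1/3, -1/5; 7/5). Verdict: terminating - the sum ends at index 6 because -6 is a negative integer; exact evaluation follows. Hence: -10752467459/1245184.


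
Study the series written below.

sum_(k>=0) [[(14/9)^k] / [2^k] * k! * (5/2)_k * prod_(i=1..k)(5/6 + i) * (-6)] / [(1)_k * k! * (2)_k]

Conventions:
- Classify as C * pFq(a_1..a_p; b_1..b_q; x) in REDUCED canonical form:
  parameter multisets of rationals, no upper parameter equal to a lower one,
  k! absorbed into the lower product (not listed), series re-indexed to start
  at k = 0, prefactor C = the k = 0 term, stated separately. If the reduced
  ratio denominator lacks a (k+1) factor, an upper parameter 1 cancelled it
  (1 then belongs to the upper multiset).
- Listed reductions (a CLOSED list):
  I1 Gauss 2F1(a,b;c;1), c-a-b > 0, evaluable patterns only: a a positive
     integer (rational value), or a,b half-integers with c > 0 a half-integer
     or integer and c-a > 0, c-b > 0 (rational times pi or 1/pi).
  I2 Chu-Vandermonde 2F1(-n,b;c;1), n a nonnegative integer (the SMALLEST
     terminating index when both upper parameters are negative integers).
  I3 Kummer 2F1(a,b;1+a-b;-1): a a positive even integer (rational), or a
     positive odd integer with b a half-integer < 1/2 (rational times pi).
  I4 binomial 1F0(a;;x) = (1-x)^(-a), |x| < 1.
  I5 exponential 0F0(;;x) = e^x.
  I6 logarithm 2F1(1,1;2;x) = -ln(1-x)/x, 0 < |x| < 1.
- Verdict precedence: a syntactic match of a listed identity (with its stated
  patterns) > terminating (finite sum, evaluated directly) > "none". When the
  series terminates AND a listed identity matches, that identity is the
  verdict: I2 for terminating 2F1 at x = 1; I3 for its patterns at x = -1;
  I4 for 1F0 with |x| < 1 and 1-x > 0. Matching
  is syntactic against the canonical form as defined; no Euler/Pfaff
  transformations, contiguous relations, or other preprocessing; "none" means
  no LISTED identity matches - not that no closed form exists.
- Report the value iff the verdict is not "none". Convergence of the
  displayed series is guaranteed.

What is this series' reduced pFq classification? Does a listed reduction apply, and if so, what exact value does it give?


This is -6 * 2F1(11/6, 5/2; 2; 7/9) in reduced canonical form. Verdict: none here - no I1-I6 shape fits x = 7/9 with lower {2}.

The tell: t_0 = -6 here, and the factorial ratio (prefactor -6) (k+a-1)!/(a-1)! is a rising factorial (a)_k.
Consecutive-term ratio: r(k) = (7/9) * (k+11/6) (k+5/2) / [(k+2) (k+1)] - poly over poly, x = (7/9) from leading terms; C = -6 at k = 0.


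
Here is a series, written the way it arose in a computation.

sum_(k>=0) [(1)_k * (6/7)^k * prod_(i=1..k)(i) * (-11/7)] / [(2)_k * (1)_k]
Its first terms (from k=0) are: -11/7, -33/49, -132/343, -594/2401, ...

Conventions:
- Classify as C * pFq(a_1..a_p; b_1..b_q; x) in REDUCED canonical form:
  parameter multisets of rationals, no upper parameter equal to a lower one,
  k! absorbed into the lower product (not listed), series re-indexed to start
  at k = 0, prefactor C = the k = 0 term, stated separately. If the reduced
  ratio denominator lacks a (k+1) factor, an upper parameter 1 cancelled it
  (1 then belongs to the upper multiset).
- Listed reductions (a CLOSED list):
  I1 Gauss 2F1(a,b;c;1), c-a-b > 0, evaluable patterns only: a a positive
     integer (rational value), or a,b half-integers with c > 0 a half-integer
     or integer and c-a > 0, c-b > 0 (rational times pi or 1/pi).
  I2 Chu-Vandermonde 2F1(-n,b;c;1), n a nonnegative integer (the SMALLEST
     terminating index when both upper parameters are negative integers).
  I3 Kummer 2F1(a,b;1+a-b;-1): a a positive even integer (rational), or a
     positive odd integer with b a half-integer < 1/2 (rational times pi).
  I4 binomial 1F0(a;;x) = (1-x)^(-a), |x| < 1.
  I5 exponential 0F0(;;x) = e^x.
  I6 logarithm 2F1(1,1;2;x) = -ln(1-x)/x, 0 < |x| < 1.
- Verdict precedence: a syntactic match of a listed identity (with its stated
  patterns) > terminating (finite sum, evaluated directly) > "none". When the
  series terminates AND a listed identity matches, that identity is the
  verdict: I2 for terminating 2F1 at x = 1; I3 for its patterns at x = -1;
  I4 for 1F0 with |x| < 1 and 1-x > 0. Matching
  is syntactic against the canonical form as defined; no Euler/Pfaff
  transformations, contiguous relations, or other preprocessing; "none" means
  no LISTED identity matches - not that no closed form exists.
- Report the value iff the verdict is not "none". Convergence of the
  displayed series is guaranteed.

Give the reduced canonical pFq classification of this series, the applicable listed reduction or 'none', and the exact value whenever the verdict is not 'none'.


Key observation: with t_0 = -11/7, the running product (prefactor -11/7) telescopes to a rising factorial.
Term ratio: r(k) = (6/7) * (k+1) (k+1) / [(k+2) (k+1)] - poly over poly, x = (6/7) from leading terms; C = -11/7 at k = 0.

Prefactor -11/7, argument 6/7: 2F1 with upper {1, 1} over lower {2}. Verdict: logarithm (I6) applies (the logarithm: parameters (1,1;2), x = 6/7). Sum: (11/6) * ln(1/7).


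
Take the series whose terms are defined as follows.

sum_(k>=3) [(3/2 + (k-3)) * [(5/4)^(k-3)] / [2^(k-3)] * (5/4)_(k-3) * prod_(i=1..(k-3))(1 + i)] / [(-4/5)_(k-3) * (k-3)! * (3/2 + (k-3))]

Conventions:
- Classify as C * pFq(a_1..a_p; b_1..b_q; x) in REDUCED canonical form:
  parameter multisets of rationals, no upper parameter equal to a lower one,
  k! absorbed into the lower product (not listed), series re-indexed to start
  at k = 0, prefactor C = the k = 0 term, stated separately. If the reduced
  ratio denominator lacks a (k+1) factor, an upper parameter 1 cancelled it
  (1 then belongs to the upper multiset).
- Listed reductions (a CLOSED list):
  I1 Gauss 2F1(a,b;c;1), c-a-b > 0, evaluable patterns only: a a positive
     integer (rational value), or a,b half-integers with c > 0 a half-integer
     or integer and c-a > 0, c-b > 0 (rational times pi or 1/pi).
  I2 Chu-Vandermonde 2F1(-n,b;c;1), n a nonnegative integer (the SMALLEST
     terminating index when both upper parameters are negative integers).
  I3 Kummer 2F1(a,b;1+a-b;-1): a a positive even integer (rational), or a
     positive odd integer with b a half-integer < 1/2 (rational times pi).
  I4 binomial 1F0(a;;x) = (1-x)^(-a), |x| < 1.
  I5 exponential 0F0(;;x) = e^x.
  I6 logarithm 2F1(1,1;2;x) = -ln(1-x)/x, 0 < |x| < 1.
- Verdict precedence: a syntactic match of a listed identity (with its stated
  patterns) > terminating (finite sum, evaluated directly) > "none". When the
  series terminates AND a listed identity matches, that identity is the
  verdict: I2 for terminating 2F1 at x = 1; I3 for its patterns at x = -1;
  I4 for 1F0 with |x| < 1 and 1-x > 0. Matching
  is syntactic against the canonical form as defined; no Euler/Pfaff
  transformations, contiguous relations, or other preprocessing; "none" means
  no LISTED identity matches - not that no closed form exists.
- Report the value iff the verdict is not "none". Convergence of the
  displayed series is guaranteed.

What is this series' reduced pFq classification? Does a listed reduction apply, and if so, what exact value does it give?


x = 5/8 here; the reduced form reads 2F1, upper {5/4, 2}, lower {-4/5}, C = 1. Verdict: none - at argument 5/8 the multisets {5/4, 2} ; {-4/5} match no listed identity.

Key step: x = (5/8) and the running product (C = 1) telescopes to a rising factorial.
Consecutive-term ratio: r(k) = (5/8) * (k+5/4) (k+2) / [(k-4/5) (k+1)] ; factor over Q: parameters, x = (5/8), and C = 1.


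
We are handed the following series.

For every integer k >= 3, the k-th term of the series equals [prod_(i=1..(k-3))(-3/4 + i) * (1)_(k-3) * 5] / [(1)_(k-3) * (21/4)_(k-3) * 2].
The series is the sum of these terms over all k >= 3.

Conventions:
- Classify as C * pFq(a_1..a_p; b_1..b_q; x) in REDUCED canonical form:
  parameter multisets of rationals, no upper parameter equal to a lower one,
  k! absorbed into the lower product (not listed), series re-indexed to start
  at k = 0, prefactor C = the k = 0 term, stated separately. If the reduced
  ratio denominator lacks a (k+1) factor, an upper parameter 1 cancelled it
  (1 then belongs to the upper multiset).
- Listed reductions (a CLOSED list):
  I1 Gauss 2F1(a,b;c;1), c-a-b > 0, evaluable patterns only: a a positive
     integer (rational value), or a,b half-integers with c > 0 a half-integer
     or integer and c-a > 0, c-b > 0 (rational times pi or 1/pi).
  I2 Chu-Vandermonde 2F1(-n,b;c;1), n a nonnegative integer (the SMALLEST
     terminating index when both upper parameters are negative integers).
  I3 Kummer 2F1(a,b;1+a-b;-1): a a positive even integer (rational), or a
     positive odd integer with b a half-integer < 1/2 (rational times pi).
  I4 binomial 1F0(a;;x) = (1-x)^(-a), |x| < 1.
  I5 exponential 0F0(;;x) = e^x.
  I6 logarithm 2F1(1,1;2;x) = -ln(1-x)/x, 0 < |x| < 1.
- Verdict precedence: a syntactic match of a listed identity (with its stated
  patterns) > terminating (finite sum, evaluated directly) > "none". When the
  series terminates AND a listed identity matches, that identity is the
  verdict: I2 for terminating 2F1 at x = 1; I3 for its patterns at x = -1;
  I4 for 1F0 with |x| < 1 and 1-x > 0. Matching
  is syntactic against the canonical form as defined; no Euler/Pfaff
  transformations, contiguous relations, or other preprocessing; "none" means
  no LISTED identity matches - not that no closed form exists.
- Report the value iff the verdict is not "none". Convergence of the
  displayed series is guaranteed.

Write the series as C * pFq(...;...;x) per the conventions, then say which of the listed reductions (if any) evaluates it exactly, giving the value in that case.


Prefactor 5/2, argument 1: 2F1 with upper {1/4, 1} over lower {21/4}. Verdict: the Gauss summation I1 fires (x = 1: the Gamma ratio telescopes since c-a-b = 4 > 0 and a = 1 in Z>0). Sum: 85/32.

Structural cue: t_0 = 5/2 here, and the running product (prefactor 5/2) telescopes to a rising factorial.
Term ratio: r(k) = 1 * (k+1/4) (k+1) / [(k+21/4) (k+1)] - rational in k, leading ratio 1; with t_0 = 5/2, classification follows.


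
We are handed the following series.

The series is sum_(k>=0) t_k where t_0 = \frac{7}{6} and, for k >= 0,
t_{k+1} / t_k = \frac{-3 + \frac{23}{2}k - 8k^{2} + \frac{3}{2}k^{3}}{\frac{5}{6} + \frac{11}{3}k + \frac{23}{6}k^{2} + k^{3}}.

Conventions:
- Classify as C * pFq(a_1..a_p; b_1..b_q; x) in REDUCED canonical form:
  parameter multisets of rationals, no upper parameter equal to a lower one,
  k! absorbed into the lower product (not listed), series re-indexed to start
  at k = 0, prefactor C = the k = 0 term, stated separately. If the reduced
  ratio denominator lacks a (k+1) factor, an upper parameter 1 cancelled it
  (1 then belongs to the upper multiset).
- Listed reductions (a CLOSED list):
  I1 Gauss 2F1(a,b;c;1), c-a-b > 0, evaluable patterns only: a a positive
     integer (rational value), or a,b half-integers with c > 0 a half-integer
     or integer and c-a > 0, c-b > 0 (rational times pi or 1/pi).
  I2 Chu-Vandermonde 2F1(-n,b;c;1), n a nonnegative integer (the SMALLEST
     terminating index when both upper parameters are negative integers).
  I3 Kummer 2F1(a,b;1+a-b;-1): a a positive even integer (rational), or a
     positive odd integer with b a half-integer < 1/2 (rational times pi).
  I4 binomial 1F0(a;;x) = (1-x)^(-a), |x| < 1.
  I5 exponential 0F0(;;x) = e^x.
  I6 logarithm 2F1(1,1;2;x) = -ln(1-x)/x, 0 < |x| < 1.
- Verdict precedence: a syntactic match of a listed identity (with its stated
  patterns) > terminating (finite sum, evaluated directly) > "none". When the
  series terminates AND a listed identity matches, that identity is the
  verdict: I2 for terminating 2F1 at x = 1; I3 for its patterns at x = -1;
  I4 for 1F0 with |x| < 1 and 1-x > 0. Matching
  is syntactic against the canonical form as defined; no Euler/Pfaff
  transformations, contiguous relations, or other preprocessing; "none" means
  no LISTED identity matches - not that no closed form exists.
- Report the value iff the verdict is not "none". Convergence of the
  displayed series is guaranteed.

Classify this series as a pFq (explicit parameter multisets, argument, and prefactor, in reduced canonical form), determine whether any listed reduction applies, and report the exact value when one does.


Classification (C = \frac{7}{6}): 3F2 with upper {-3, -2, -\frac{1}{3}}, lower {\frac{1}{3}, \frac{5}{2}}, argument x = \frac{3}{2}. Verdict: terminating (-2 upstairs). 3 nonzero terms in all; added directly. Hence: -\frac{59}{15}.

First insight: from the first term \frac{7}{6}: the expanded ratio factors over Q; C = 7/6, roots give parameters.
Ratio: r(k) = \frac{3}{2} * (k-3) (k-2) (k-\frac{1}{3}) / [(k+\frac{1}{3}) (k+\frac{5}{2}) (k+1)] ; factor over Q: parameters, x = \frac{3}{2}, and C = \frac{7}{6}.


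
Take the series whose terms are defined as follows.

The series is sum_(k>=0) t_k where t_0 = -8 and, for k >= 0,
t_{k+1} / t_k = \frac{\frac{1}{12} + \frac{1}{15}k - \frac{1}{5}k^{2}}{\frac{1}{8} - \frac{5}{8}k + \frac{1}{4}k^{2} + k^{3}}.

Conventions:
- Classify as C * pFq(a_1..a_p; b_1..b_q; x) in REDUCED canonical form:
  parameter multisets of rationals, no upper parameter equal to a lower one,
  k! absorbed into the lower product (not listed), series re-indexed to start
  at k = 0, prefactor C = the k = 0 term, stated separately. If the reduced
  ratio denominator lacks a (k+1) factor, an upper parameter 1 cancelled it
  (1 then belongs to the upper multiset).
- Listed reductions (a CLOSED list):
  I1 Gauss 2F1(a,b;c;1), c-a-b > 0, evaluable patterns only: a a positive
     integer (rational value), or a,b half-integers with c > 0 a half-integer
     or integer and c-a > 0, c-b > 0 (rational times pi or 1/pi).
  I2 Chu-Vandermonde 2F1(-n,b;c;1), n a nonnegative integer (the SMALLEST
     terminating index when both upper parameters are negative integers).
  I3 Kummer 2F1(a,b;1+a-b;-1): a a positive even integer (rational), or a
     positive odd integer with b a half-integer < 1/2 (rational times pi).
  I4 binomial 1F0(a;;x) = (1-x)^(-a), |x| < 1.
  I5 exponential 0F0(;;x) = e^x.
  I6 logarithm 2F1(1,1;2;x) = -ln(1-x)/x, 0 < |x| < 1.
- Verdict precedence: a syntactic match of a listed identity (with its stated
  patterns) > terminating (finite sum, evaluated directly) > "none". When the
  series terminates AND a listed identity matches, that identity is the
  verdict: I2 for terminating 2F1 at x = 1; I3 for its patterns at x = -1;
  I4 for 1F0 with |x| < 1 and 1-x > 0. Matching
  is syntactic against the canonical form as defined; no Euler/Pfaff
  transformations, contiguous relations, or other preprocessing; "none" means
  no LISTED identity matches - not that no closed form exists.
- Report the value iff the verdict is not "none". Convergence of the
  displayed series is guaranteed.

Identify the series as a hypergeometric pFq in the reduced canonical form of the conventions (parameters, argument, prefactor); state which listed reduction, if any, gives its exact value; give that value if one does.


First insight: x = -\frac{1}{5} and roots of the ratio polynomials (prefactor -8) are the negated parameters.
Consecutive-term ratio: r(k) = -\frac{1}{5} * (k-\frac{5}{6}) (k+\frac{1}{2}) / [(k-\frac{1}{2}) (k-\frac{1}{4}) (k+1)] - rational in k. x = -\frac{1}{5}; t_0 = -8; negate the roots.

At argument -\frac{1}{5}: a 2F2 with upper {-\frac{5}{6}, \frac{1}{2}}, lower {-\frac{1}{2}, -\frac{1}{4}}, scaled by C = -8. Verdict: none. No listed pattern accepts 2F2(-\frac{5}{6}, \frac{1}{2}; -\frac{1}{2}, -\frac{1}{4}; -\frac{1}{5}).
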